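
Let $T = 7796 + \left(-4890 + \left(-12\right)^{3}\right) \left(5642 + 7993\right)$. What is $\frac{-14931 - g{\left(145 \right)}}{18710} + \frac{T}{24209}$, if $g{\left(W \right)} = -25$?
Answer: $- \frac{844269300747}{226475195} \approx -3727.9$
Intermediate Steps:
$T = -90228634$ ($T = 7796 + \left(-4890 - 1728\right) 13635 = 7796 - 90236430 = -90228634$)
$\frac{-14931 - g{\left(145 \right)}}{18710} + \frac{T}{24209} = \frac{-14931 - -25}{18710} - \frac{90228634}{24209} = \left(-14931 + 25\right) \frac{1}{18710} - \frac{90228634}{24209} = \left(-14906\right) \frac{1}{18710} - \frac{90228634}{24209} = - \frac{7453}{9355} - \frac{90228634}{24209} = - \frac{844269300747}{226475195}$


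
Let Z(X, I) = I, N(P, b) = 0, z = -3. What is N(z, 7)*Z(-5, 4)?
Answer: 0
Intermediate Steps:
N(z, 7)*Z(-5, 4) = 0*4 = 0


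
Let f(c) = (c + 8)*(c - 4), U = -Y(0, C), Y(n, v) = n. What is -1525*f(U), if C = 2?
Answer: 48800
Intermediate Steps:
U = 0 (U = -1*0 = 0)
f(c) = (-4 + c)*(8 + c) (f(c) = (8 + c)*(-4 + c) = (-4 + c)*(8 + c))
-1525*f(U) = -1525*(-32 + 0² + 4*0) = -1525*(-32 + 0 + 0) = -1525*(-32) = 48800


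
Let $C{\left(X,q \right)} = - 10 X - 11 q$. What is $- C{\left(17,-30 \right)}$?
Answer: $-160$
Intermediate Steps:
$C{\left(X,q \right)} = - 11 q - 10 X$
$- C{\left(17,-30 \right)} = - (\left(-11\right) \left(-30\right) - 170) = - (330 - 170) = \left(-1\right) 160 = -160$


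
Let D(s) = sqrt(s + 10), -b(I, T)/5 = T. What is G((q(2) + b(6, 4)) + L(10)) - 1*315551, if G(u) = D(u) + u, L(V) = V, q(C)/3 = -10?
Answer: -315591 + I*sqrt(30) ≈ -3.1559e+5 + 5.4772*I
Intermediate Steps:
b(I, T) = -5*T
q(C) = -30 (q(C) = 3*(-10) = -30)
D(s) = sqrt(10 + s)
G(u) = u + sqrt(10 + u) (G(u) = sqrt(10 + u) + u = u + sqrt(10 + u))
G((q(2) + b(6, 4)) + L(10)) - 1*315551 = (((-30 - 5*4) + 10) + sqrt(10 + ((-30 - 5*4) + 10))) - 1*315551 = (((-30 - 20) + 10) + sqrt(10 + ((-30 - 20) + 10))) - 315551 = ((-50 + 10) + sqrt(10 + (-50 + 10))) - 315551 = (-40 + sqrt(10 - 40)) - 315551 = (-40 + sqrt(-30)) - 315551 = (-40 + I*sqrt(30)) - 315551 = -315591 + I*sqrt(30)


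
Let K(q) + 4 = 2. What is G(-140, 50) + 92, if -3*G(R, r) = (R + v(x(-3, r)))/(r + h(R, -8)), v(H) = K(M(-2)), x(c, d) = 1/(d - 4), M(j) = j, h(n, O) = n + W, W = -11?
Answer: 27734/303 ≈ 91.531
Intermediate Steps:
h(n, O) = -11 + n (h(n, O) = n - 11 = -11 + n)
K(q) = -2 (K(q) = -4 + 2 = -2)
x(c, d) = 1/(-4 + d)
v(H) = -2
G(R, r) = -(-2 + R)/(3*(-11 + R + r)) (G(R, r) = -(R - 2)/(3*(r + (-11 + R))) = -(-2 + R)/(3*(-11 + R + r)))
G(-140, 50) + 92 = (2 - 1*(-140))/(3*(-11 - 140 + 50)) + 92 = (1/3)*(2 + 140)/(-101) + 92 = (1/3)*(-1/101)*142 + 92 = -142/303 + 92 = 27734/303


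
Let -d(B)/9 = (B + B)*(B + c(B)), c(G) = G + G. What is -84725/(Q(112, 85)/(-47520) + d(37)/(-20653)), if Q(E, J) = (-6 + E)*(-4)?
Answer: -10393963024500/440215049 ≈ -23611.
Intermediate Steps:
c(G) = 2*G
Q(E, J) = 24 - 4*E
d(B) = -54*B² (d(B) = -9*(B + B)*(B + 2*B) = -9*2*B*3*B = -54*B²)
-84725/(Q(112, 85)/(-47520) + d(37)/(-20653)) = -84725/((24 - 4*112)/(-47520) - 54*37²/(-20653)) = -84725/((24 - 448)*(-1/47520) - 54*1369*(-1/20653)) = -84725/(-424*(-1/47520) - 73926*(-1/20653)) = -84725/(53/5940 + 73926/20653) = -84725/440215049/122678820 = -84725*122678820/440215049 = -10393963024500/440215049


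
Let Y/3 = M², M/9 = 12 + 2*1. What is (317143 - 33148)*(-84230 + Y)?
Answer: -10394784990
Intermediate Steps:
M = 126 (M = 9*(12 + 2*1) = 9*(12 + 2) = 9*14 = 126)
Y = 47628 (Y = 3*126² = 3*15876 = 47628)
(317143 - 33148)*(-84230 + Y) = (317143 - 33148)*(-84230 + 47628) = 283995*(-36602) = -10394784990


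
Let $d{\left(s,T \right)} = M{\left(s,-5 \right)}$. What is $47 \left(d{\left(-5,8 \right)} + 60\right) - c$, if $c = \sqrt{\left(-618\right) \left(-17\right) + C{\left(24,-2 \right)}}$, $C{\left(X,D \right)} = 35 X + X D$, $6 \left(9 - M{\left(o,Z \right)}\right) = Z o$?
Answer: $\frac{18283}{6} - \sqrt{11298} \approx 2940.9$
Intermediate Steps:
$M{\left(o,Z \right)} = 9 - \frac{Z o}{6}$
$d{\left(s,T \right)} = 9 + \frac{5 s}{6}$ ($d{\left(s,T \right)} = 9 - - \frac{5 s}{6} = 9 + \frac{5 s}{6}$)
$C{\left(X,D \right)} = 35 X + D X$
$c = \sqrt{11298}$ ($c = \sqrt{\left(-618\right) \left(-17\right) + 24 \left(35 - 2\right)} = \sqrt{10506 + 24 \cdot 33} = \sqrt{10506 + 792} = \sqrt{11298} \approx 106.29$)
$47 \left(d{\left(-5,8 \right)} + 60\right) - c = 47 \left(\left(9 + \frac{5}{6} \left(-5\right)\right) + 60\right) - \sqrt{11298} = 47 \left(\left(9 - \frac{25}{6}\right) + 60\right) - \sqrt{11298} = 47 \left(\frac{29}{6} + 60\right) - \sqrt{11298} = 47 \cdot \frac{389}{6} - \sqrt{11298} = \frac{18283}{6} - \sqrt{11298}$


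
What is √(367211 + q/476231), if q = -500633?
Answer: 2*√8671567557187/9719 ≈ 605.98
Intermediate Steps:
√(367211 + q/476231) = √(367211 - 500633/476231) = √(367211 - 500633*1/476231) = √(367211 - 10217/9719) = √(3568913492/9719) = 2*√8671567557187/9719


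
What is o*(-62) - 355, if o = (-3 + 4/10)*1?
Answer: -969/5 ≈ -193.80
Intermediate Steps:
o = -13/5 (o = (-3 + 4*(⅒))*1 = (-3 + ⅖)*1 = -13/5*1 = -13/5 ≈ -2.6000)
o*(-62) - 355 = -13/5*(-62) - 355 = 806/5 - 355 = -969/5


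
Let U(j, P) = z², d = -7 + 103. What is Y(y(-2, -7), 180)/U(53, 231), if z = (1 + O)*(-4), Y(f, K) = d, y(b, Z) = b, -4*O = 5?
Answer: 96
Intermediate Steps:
O = -5/4 (O = -¼*5 = -5/4 ≈ -1.2500)
d = 96
Y(f, K) = 96
z = 1 (z = (1 - 5/4)*(-4) = -¼*(-4) = 1)
U(j, P) = 1 (U(j, P) = 1² = 1)
Y(y(-2, -7), 180)/U(53, 231) = 96/1 = 96*1 = 96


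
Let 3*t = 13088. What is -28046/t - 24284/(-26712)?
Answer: -120604079/21850416 ≈ -5.5195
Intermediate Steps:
t = 13088/3 (t = (⅓)*13088 = 13088/3 ≈ 4362.7)
-28046/t - 24284/(-26712) = -28046/13088/3 - 24284/(-26712) = -28046*3/13088 - 24284*(-1/26712) = -42069/6544 + 6071/6678 = -120604079/21850416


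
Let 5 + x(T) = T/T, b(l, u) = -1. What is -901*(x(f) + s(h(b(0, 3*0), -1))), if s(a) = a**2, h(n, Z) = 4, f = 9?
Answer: -10812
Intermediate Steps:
x(T) = -4 (x(T) = -5 + T/T = -5 + 1 = -4)
-901*(x(f) + s(h(b(0, 3*0), -1))) = -901*(-4 + 4**2) = -901*(-4 + 16) = -901*12 = -10812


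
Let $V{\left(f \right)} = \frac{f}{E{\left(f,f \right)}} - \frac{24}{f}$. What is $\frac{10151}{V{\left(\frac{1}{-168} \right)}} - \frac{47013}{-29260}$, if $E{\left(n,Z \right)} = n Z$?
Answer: $\frac{2442227}{576840} \approx 4.2338$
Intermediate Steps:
$E{\left(n,Z \right)} = Z n$
$V{\left(f \right)} = - \frac{23}{f}$ ($V{\left(f \right)} = \frac{f}{f f} - \frac{24}{f} = \frac{f}{f^{2}} - \frac{24}{f} = \frac{1}{f} - \frac{24}{f} = - \frac{23}{f}$)
$\frac{10151}{V{\left(\frac{1}{-168} \right)}} - \frac{47013}{-29260} = \frac{10151}{\left(-23\right) \frac{1}{\frac{1}{-168}}} - \frac{47013}{-29260} = \frac{10151}{\left(-23\right) \frac{1}{- \frac{1}{168}}} - - \frac{47013}{29260} = \frac{10151}{\left(-23\right) \left(-168\right)} + \frac{47013}{29260} = \frac{10151}{3864} + \frac{47013}{29260} = \frac{2442227}{576840}$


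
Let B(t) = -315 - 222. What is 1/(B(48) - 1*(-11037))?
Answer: 1/10500 ≈ 9.5238e-5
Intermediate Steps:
B(t) = -537
1/(B(48) - 1*(-11037)) = 1/(-537 - 1*(-11037)) = 1/(-537 + 11037) = 1/10500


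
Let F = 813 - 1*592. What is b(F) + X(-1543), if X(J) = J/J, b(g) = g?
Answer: 222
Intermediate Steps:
F = 221 (F = 813 - 592 = 221)
X(J) = 1
b(F) + X(-1543) = 221 + 1 = 222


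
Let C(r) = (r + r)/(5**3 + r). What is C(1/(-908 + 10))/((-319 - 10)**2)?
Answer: -2/12149944009 ≈ -1.6461e-10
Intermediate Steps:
C(r) = 2*r/(125 + r) (C(r) = (2*r)/(125 + r) = 2*r/(125 + r))
C(1/(-908 + 10))/((-319 - 10)**2) = (2/((-908 + 10)*(125 + 1/(-908 + 10))))/((-319 - 10)**2) = (2/(-898*(125 + 1/(-898))))/((-329)**2) = (2*(-1/898)/(125 - 1/898))/108241 = (2*(-1/898)/(112249/898))*(1/108241) = (2*(-1/898)*(898/112249))*(1/108241) = -2/112249*1/108241 = -2/12149944009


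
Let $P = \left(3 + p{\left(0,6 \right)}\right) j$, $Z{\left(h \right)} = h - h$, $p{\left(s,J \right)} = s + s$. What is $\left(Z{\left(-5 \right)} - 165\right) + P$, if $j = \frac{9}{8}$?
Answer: $- \frac{1293}{8} \approx -161.63$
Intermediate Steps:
$p{\left(s,J \right)} = 2 s$
$j = \frac{9}{8}$ ($j = 9 \cdot \frac{1}{8} = \frac{9}{8} \approx 1.125$)
$Z{\left(h \right)} = 0$
$P = \frac{27}{8}$ ($P = \left(3 + 2 \cdot 0\right) \frac{9}{8} = \left(3 + 0\right) \frac{9}{8} = 3 \cdot \frac{9}{8} = \frac{27}{8} \approx 3.375$)
$\left(Z{\left(-5 \right)} - 165\right) + P = \left(0 - 165\right) + \frac{27}{8} = -165 + \frac{27}{8} = - \frac{1293}{8}$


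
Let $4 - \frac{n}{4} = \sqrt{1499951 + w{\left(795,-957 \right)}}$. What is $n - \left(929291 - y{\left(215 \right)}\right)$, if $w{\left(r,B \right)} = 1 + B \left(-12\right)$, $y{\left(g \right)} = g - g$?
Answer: $-929275 - 8 \sqrt{377859} \approx -9.3419 \cdot 10^{5}$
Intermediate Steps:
$y{\left(g \right)} = 0$
$w{\left(r,B \right)} = 1 - 12 B$
$n = 16 - 8 \sqrt{377859}$ ($n = 16 - 4 \sqrt{1499951 + \left(1 - -11484\right)} = 16 - 4 \sqrt{1499951 + \left(1 + 11484\right)} = 16 - 4 \sqrt{1499951 + 11485} = 16 - 4 \sqrt{1511436} = 16 - 4 \cdot 2 \sqrt{377859} = 16 - 8 \sqrt{377859} \approx -4901.6$)
$n - \left(929291 - y{\left(215 \right)}\right) = \left(16 - 8 \sqrt{377859}\right) - \left(929291 - 0\right) = \left(16 - 8 \sqrt{377859}\right) - \left(929291 + 0\right) = \left(16 - 8 \sqrt{377859}\right) - 929291 = -929275 - 8 \sqrt{377859}$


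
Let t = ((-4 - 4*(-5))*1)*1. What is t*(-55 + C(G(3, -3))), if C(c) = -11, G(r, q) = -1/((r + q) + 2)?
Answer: -1056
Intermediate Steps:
G(r, q) = -1/(2 + q + r) (G(r, q) = -1/((q + r) + 2) = -1/(2 + q + r))
t = 16 (t = ((-4 + 20)*1)*1 = (16*1)*1 = 16*1 = 16)
t*(-55 + C(G(3, -3))) = 16*(-55 - 11) = 16*(-66) = -1056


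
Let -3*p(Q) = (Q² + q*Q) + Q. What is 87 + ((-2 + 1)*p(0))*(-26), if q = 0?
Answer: 87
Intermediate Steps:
p(Q) = -Q/3 - Q²/3 (p(Q) = -((Q² + 0*Q) + Q)/3 = -((Q² + 0) + Q)/3 = -(Q² + Q)/3 = -(Q + Q²)/3 = -Q/3 - Q²/3)
87 + ((-2 + 1)*p(0))*(-26) = 87 + ((-2 + 1)*(-⅓*0*(1 + 0)))*(-26) = 87 - (-1)*0/3*(-26) = 87 - 1*0*(-26) = 87 + 0*(-26) = 87 + 0 = 87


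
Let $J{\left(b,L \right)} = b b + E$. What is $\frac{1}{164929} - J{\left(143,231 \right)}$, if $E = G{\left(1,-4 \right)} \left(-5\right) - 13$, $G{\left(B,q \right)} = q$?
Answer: $- \frac{3373787623}{164929} \approx -20456.0$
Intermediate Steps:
$E = 7$ ($E = \left(-4\right) \left(-5\right) - 13 = 20 - 13 = 7$)
$J{\left(b,L \right)} = 7 + b^{2}$ ($J{\left(b,L \right)} = b b + 7 = b^{2} + 7 = 7 + b^{2}$)
$\frac{1}{164929} - J{\left(143,231 \right)} = \frac{1}{164929} - \left(7 + 143^{2}\right) = \frac{1}{164929} - \left(7 + 20449\right) = \frac{1}{164929} - 20456 = - \frac{3373787623}{164929}$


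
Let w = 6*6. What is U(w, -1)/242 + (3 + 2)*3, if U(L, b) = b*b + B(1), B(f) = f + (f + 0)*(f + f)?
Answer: 1817/121 ≈ 15.017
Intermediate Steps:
w = 36
B(f) = f + 2*f**2 (B(f) = f + f*(2*f) = f + 2*f**2)
U(L, b) = 3 + b**2 (U(L, b) = b*b + 1*(1 + 2*1) = b**2 + 1*(1 + 2) = b**2 + 1*3 = b**2 + 3 = 3 + b**2)
U(w, -1)/242 + (3 + 2)*3 = (3 + (-1)**2)/242 + (3 + 2)*3 = (3 + 1)*(1/242) + 5*3 = 4*(1/242) + 15 = 2/121 + 15 = 1817/121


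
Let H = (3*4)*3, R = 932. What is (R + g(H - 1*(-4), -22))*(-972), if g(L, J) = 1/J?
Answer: -9964458/11 ≈ -9.0586e+5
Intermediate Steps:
H = 36 (H = 12*3 = 36)
(R + g(H - 1*(-4), -22))*(-972) = (932 + 1/(-22))*(-972) = (932 - 1/22)*(-972) = (20503/22)*(-972) = -9964458/11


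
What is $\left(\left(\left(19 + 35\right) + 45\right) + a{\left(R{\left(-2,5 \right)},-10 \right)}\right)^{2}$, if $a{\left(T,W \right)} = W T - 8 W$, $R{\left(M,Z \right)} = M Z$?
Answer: $77841$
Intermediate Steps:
$a{\left(T,W \right)} = - 8 W + T W$ ($a{\left(T,W \right)} = T W - 8 W = - 8 W + T W$)
$\left(\left(\left(19 + 35\right) + 45\right) + a{\left(R{\left(-2,5 \right)},-10 \right)}\right)^{2} = \left(\left(\left(19 + 35\right) + 45\right) - 10 \left(-8 - 10\right)\right)^{2} = \left(\left(54 + 45\right) - 10 \left(-8 - 10\right)\right)^{2} = \left(99 - -180\right)^{2} = \left(99 + 180\right)^{2} = 279^{2} = 77841$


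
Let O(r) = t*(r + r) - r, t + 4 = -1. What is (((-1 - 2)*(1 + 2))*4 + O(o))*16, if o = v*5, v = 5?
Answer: -4976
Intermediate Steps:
t = -5 (t = -4 - 1 = -5)
o = 25 (o = 5*5 = 25)
O(r) = -11*r (O(r) = -5*(r + r) - r = -10*r - r = -11*r)
(((-1 - 2)*(1 + 2))*4 + O(o))*16 = (((-1 - 2)*(1 + 2))*4 - 11*25)*16 = (-3*3*4 - 275)*16 = (-9*4 - 275)*16 = (-36 - 275)*16 = -311*16 = -4976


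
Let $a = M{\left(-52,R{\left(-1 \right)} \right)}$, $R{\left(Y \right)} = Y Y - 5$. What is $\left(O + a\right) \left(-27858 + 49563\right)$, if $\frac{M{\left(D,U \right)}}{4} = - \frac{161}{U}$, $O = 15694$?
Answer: $344132775$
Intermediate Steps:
$R{\left(Y \right)} = -5 + Y^{2}$ ($R{\left(Y \right)} = Y^{2} - 5 = -5 + Y^{2}$)
$M{\left(D,U \right)} = - \frac{644}{U}$ ($M{\left(D,U \right)} = 4 \left(- \frac{161}{U}\right) = - \frac{644}{U}$)
$a = 161$ ($a = - \frac{644}{-5 + \left(-1\right)^{2}} = - \frac{644}{-5 + 1} = - \frac{644}{-4} = \left(-644\right) \left(- \frac{1}{4}\right) = 161$)
$\left(O + a\right) \left(-27858 + 49563\right) = \left(15694 + 161\right) \left(-27858 + 49563\right) = 15855 \cdot 21705 = 344132775$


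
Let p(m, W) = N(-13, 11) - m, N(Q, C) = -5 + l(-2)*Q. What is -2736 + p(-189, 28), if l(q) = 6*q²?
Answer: -2864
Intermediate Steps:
N(Q, C) = -5 + 24*Q (N(Q, C) = -5 + (6*(-2)²)*Q = -5 + (6*4)*Q = -5 + 24*Q)
p(m, W) = -317 - m (p(m, W) = (-5 + 24*(-13)) - m = (-5 - 312) - m = -317 - m)
-2736 + p(-189, 28) = -2736 + (-317 - 1*(-189)) = -2736 + (-317 + 189) = -2736 - 128 = -2864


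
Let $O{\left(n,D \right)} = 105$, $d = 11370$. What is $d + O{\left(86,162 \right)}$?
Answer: $11475$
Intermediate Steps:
$d + O{\left(86,162 \right)} = 11370 + 105 = 11475$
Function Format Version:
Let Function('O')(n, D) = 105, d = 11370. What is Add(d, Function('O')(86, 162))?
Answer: 11475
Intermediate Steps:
Add(d, Function('O')(86, 162)) = Add(11370, 105) = 11475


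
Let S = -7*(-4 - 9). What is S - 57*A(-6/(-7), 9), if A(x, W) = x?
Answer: 295/7 ≈ 42.143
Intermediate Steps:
S = 91 (S = -7*(-13) = 91)
S - 57*A(-6/(-7), 9) = 91 - (-342)/(-7) = 91 - (-342)*(-1)/7 = 91 - 57*6/7 = 91 - 342/7 = 295/7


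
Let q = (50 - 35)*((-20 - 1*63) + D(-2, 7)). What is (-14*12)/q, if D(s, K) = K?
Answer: 14/95 ≈ 0.14737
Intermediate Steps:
q = -1140 (q = (50 - 35)*((-20 - 1*63) + 7) = 15*((-20 - 63) + 7) = 15*(-83 + 7) = 15*(-76) = -1140)
(-14*12)/q = (-14*12)/(-1140) = -1/1140*(-168) = 14/95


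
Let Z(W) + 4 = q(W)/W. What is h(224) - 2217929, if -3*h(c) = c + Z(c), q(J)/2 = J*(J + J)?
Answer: -2218301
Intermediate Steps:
q(J) = 4*J² (q(J) = 2*(J*(J + J)) = 2*(J*(2*J)) = 2*(2*J²) = 4*J²)
Z(W) = -4 + 4*W (Z(W) = -4 + (4*W²)/W = -4 + 4*W)
h(c) = 4/3 - 5*c/3 (h(c) = -(c + (-4 + 4*c))/3 = -(-4 + 5*c)/3 = 4/3 - 5*c/3)
h(224) - 2217929 = (4/3 - 5/3*224) - 2217929 = (4/3 - 1120/3) - 2217929 = -372 - 2217929 = -2218301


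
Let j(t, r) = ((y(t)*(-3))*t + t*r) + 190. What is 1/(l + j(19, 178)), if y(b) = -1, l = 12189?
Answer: 1/15818 ≈ 6.3219e-5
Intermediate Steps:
j(t, r) = 190 + 3*t + r*t (j(t, r) = ((-1*(-3))*t + t*r) + 190 = (3*t + r*t) + 190 = 190 + 3*t + r*t)
1/(l + j(19, 178)) = 1/(12189 + (190 + 3*19 + 178*19)) = 1/(12189 + (190 + 57 + 3382)) = 1/(12189 + 3629) = 1/15818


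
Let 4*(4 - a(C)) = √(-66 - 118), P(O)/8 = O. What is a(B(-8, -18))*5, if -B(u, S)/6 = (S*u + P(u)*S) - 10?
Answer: 20 - 5*I*√46/2 ≈ 20.0 - 16.956*I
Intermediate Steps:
P(O) = 8*O
B(u, S) = 60 - 54*S*u (B(u, S) = -6*((S*u + (8*u)*S) - 10) = -6*((S*u + 8*S*u) - 10) = -6*(9*S*u - 10) = -6*(-10 + 9*S*u) = 60 - 54*S*u)
a(C) = 4 - I*√46/2 (a(C) = 4 - √(-66 - 118)/4 = 4 - I*√46/2)
a(B(-8, -18))*5 = (4 - I*√46/2)*5 = 20 - 5*I*√46/2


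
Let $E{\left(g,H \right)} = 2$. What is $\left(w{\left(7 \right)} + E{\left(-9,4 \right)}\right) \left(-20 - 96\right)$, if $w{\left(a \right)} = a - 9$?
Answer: $0$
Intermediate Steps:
$w{\left(a \right)} = -9 + a$ ($w{\left(a \right)} = a - 9 = -9 + a$)
$\left(w{\left(7 \right)} + E{\left(-9,4 \right)}\right) \left(-20 - 96\right) = \left(\left(-9 + 7\right) + 2\right) \left(-20 - 96\right) = \left(-2 + 2\right) \left(-20 - 96\right) = 0 \left(-116\right) = 0$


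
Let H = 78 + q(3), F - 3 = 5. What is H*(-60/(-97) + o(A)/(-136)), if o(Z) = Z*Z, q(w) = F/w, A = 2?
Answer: 235103/4947 ≈ 47.524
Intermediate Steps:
F = 8 (F = 3 + 5 = 8)
q(w) = 8/w
o(Z) = Z²
H = 242/3 (H = 78 + 8/3 = 242/3 ≈ 80.667)
H*(-60/(-97) + o(A)/(-136)) = 242*(-60/(-97) + 2²/(-136))/3 = 242*(-60*(-1/97) + 4*(-1/136))/3 = 242*(60/97 - 1/34)/3 = (242/3)*(1943/3298) = 235103/4947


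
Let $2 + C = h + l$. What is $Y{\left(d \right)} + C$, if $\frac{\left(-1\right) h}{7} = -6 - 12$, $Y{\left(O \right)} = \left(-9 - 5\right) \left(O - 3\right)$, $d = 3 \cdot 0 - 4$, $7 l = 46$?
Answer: $\frac{1600}{7} \approx 228.57$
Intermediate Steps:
$l = \frac{46}{7}$ ($l = \frac{1}{7} \cdot 46 = \frac{46}{7} \approx 6.5714$)
$d = -4$ ($d = 0 - 4 = -4$)
$Y{\left(O \right)} = 42 - 14 O$ ($Y{\left(O \right)} = - 14 \left(-3 + O\right) = 42 - 14 O$)
$h = 126$ ($h = - 7 \left(-6 - 12\right) = \left(-7\right) \left(-18\right) = 126$)
$C = \frac{914}{7}$ ($C = -2 + \left(126 + \frac{46}{7}\right) = -2 + \frac{928}{7} = \frac{914}{7} \approx 130.57$)
$Y{\left(d \right)} + C = \left(42 - -56\right) + \frac{914}{7} = \left(42 + 56\right) + \frac{914}{7} = 98 + \frac{914}{7} = \frac{1600}{7}$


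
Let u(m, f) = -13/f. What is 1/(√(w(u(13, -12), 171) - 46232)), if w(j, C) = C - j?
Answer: -2*I*√1658235/552745 ≈ -0.0046594*I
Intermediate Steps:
1/(√(w(u(13, -12), 171) - 46232)) = 1/(√((171 - (-13)/(-12)) - 46232)) = 1/(√((171 - (-13)*(-1)/12) - 46232)) = 1/(√((171 - 1*13/12) - 46232)) = 1/(√((171 - 13/12) - 46232)) = 1/(√(2039/12 - 46232)) = 1/(√(-552745/12)) = 1/(I*√1658235/6) = -2*I*√1658235/552745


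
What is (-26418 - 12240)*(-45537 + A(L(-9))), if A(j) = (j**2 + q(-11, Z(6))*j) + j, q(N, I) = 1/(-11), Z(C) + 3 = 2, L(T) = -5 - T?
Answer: 19355712678/11 ≈ 1.7596e+9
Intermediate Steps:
Z(C) = -1 (Z(C) = -3 + 2 = -1)
q(N, I) = -1/11
A(j) = j**2 + 10*j/11 (A(j) = (j**2 - j/11) + j = j**2 + 10*j/11)
(-26418 - 12240)*(-45537 + A(L(-9))) = (-26418 - 12240)*(-45537 + (-5 - 1*(-9))*(10 + 11*(-5 - 1*(-9)))/11) = -38658*(-45537 + (-5 + 9)*(10 + 11*(-5 + 9))/11) = -38658*(-45537 + (1/11)*4*(10 + 11*4)) = -38658*(-45537 + (1/11)*4*(10 + 44)) = -38658*(-45537 + (1/11)*4*54) = -38658*(-45537 + 216/11) = -38658*(-500691/11) = 19355712678/11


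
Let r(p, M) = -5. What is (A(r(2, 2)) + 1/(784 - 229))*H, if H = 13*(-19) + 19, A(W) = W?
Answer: 210824/185 ≈ 1139.6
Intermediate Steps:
H = -228 (H = -247 + 19 = -228)
(A(r(2, 2)) + 1/(784 - 229))*H = (-5 + 1/(784 - 229))*(-228) = (-5 + 1/555)*(-228) = -2774/555*(-228) = 210824/185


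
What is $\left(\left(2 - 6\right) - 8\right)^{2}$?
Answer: $144$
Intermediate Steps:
$\left(\left(2 - 6\right) - 8\right)^{2} = \left(-4 - 8\right)^{2} = \left(-12\right)^{2} = 144$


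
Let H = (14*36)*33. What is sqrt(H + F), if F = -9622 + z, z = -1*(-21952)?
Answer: 3*sqrt(3218) ≈ 170.18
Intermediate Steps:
H = 16632 (H = 504*33 = 16632)
z = 21952
F = 12330 (F = -9622 + 21952 = 12330)
sqrt(H + F) = sqrt(16632 + 12330) = sqrt(28962) = 3*sqrt(3218)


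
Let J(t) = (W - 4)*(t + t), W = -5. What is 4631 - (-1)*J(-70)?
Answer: 5891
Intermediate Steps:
J(t) = -18*t (J(t) = (-5 - 4)*(t + t) = -18*t)
4631 - (-1)*J(-70) = 4631 - (-1)*(-18*(-70)) = 4631 - (-1)*1260 = 4631 - 1*(-1260) = 4631 + 1260 = 5891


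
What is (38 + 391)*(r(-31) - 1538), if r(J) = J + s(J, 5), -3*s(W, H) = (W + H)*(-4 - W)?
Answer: -572715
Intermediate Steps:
s(W, H) = -(-4 - W)*(H + W)/3 (s(W, H) = -(W + H)*(-4 - W)/3 = -(H + W)*(-4 - W)/3 = -(-4 - W)*(H + W)/3)
r(J) = 20/3 + 4*J + J**2/3 (r(J) = J + (J**2/3 + (4/3)*5 + 4*J/3 + (1/3)*5*J) = J + (J**2/3 + 20/3 + 4*J/3 + 5*J/3) = J + (20/3 + 3*J + J**2/3) = 20/3 + 4*J + J**2/3)
(38 + 391)*(r(-31) - 1538) = (38 + 391)*((20/3 + 4*(-31) + (1/3)*(-31)**2) - 1538) = 429*((20/3 - 124 + (1/3)*961) - 1538) = 429*((20/3 - 124 + 961/3) - 1538) = 429*(203 - 1538) = 429*(-1335) = -572715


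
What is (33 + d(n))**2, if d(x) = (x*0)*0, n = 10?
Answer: 1089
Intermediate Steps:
d(x) = 0 (d(x) = 0*0 = 0)
(33 + d(n))**2 = (33 + 0)**2 = 33**2 = 1089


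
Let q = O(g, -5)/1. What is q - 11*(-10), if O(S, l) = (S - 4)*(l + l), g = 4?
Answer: 110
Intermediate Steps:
O(S, l) = 2*l*(-4 + S) (O(S, l) = (-4 + S)*(2*l) = 2*l*(-4 + S))
q = 0 (q = (2*(-5)*(-4 + 4))/1 = (2*(-5)*0)*1 = 0*1 = 0)
q - 11*(-10) = 0 - 11*(-10) = 0 + 110 = 110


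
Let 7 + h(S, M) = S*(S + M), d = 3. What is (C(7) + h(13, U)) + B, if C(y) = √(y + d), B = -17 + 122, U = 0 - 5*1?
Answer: 202 + √10 ≈ 205.16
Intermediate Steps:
U = -5 (U = 0 - 5 = -5)
h(S, M) = -7 + S*(M + S) (h(S, M) = -7 + S*(S + M) = -7 + S*(M + S))
B = 105
C(y) = √(3 + y) (C(y) = √(y + 3) = √(3 + y))
(C(7) + h(13, U)) + B = (√(3 + 7) + (-7 + 13² - 5*13)) + 105 = (√10 + (-7 + 169 - 65)) + 105 = (√10 + 97) + 105 = (97 + √10) + 105 = 202 + √10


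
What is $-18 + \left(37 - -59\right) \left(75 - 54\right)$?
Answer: $1998$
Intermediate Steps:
$-18 + \left(37 - -59\right) \left(75 - 54\right) = -18 + \left(37 + 59\right) 21 = -18 + 96 \cdot 21 = -18 + 2016 = 1998$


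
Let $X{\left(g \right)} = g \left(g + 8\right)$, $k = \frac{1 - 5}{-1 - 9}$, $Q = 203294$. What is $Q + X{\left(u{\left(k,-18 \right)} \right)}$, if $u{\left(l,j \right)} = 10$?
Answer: $203474$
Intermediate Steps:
$k = \frac{2}{5}$ ($k = - \frac{4}{-10} = \left(-4\right) \left(- \frac{1}{10}\right) = \frac{2}{5} \approx 0.4$)
$X{\left(g \right)} = g \left(8 + g\right)$
$Q + X{\left(u{\left(k,-18 \right)} \right)} = 203294 + 10 \left(8 + 10\right) = 203294 + 10 \cdot 18 = 203294 + 180 = 203474$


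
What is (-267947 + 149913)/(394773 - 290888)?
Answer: -118034/103885 ≈ -1.1362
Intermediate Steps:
(-267947 + 149913)/(394773 - 290888) = -118034/103885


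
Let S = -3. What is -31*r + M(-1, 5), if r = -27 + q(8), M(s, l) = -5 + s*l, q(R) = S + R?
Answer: 672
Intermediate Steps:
q(R) = -3 + R
M(s, l) = -5 + l*s
r = -22 (r = -27 + (-3 + 8) = -27 + 5 = -22)
-31*r + M(-1, 5) = -31*(-22) + (-5 + 5*(-1)) = 682 + (-5 - 5) = 682 - 10 = 672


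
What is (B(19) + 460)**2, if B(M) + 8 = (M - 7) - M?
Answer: 198025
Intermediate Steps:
B(M) = -15 (B(M) = -8 + ((M - 7) - M) = -8 + ((-7 + M) - M) = -8 - 7 = -15)
(B(19) + 460)**2 = (-15 + 460)**2 = 445**2 = 198025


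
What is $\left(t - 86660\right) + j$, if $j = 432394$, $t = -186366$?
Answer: $159368$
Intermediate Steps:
$\left(t - 86660\right) + j = \left(-186366 - 86660\right) + 432394 = -273026 + 432394 = 159368$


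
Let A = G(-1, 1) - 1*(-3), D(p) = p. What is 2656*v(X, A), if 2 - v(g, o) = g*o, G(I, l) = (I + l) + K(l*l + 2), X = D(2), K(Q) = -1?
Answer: -5312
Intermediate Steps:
X = 2
G(I, l) = -1 + I + l (G(I, l) = (I + l) - 1 = -1 + I + l)
A = 2 (A = (-1 - 1 + 1) - 1*(-3) = -1 + 3 = 2)
v(g, o) = 2 - g*o
2656*v(X, A) = 2656*(2 - 1*2*2) = 2656*(2 - 4) = 2656*(-2) = -5312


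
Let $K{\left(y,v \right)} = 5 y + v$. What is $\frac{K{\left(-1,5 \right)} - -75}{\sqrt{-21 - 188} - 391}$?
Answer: $- \frac{1955}{10206} - \frac{5 i \sqrt{209}}{10206} \approx -0.19155 - 0.0070825 i$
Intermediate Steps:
$K{\left(y,v \right)} = v + 5 y$
$\frac{K{\left(-1,5 \right)} - -75}{\sqrt{-21 - 188} - 391} = \frac{\left(5 + 5 \left(-1\right)\right) - -75}{\sqrt{-21 - 188} - 391} = \frac{\left(5 - 5\right) + 75}{\sqrt{-209} - 391} = \frac{0 + 75}{i \sqrt{209} - 391} = \frac{75}{-391 + i \sqrt{209}}$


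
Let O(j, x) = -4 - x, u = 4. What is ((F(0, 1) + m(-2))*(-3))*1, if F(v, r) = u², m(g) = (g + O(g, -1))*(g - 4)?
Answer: -138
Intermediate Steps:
m(g) = (-4 + g)*(-3 + g) (m(g) = (g + (-4 - 1*(-1)))*(g - 4) = (g + (-4 + 1))*(-4 + g) = (g - 3)*(-4 + g) = (-3 + g)*(-4 + g) = (-4 + g)*(-3 + g))
F(v, r) = 16 (F(v, r) = 4² = 16)
((F(0, 1) + m(-2))*(-3))*1 = ((16 + (12 + (-2)² - 7*(-2)))*(-3))*1 = ((16 + (12 + 4 + 14))*(-3))*1 = ((16 + 30)*(-3))*1 = (46*(-3))*1 = -138*1 = -138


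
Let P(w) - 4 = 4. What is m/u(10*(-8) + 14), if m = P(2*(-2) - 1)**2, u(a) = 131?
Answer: 64/131 ≈ 0.48855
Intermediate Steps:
P(w) = 8 (P(w) = 4 + 4 = 8)
m = 64 (m = 8**2 = 64)
m/u(10*(-8) + 14) = 64/131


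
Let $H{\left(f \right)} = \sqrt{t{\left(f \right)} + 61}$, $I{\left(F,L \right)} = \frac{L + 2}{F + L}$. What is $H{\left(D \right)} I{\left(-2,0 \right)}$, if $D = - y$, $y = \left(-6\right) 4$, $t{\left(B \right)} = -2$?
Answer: $- \sqrt{59} \approx -7.6811$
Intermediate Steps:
$y = -24$
$I{\left(F,L \right)} = \frac{2 + L}{F + L}$
$D = 24$ ($D = \left(-1\right) \left(-24\right) = 24$)
$H{\left(f \right)} = \sqrt{59}$ ($H{\left(f \right)} = \sqrt{-2 + 61} = \sqrt{59}$)
$H{\left(D \right)} I{\left(-2,0 \right)} = \sqrt{59} \frac{2 + 0}{-2 + 0} = \sqrt{59} \frac{1}{-2} \cdot 2 = \sqrt{59} \left(\left(- \frac{1}{2}\right) 2\right) = \sqrt{59} \left(-1\right) = - \sqrt{59}$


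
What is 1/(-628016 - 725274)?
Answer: -1/1353290 ≈ -7.3894e-7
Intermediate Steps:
1/(-628016 - 725274) = 1/(-1353290) = -1/1353290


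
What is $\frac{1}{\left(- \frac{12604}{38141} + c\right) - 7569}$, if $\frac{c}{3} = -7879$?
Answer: $- \frac{38141}{1190240650} \approx -3.2045 \cdot 10^{-5}$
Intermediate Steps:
$c = -23637$ ($c = 3 \left(-7879\right) = -23637$)
$\frac{1}{\left(- \frac{12604}{38141} + c\right) - 7569} = \frac{1}{\left(- \frac{12604}{38141} - 23637\right) - 7569} = \frac{1}{- \frac{901551421}{38141} - 7569} = \frac{1}{- \frac{1190240650}{38141}} = - \frac{38141}{1190240650}$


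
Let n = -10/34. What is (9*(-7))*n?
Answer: 315/17 ≈ 18.529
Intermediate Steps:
n = -5/17 (n = -10*1/34 = -5/17 ≈ -0.29412)
(9*(-7))*n = (9*(-7))*(-5/17) = -63*(-5/17) = 315/17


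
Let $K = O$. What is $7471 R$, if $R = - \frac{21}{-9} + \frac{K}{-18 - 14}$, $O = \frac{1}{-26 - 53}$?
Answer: $\frac{132229229}{7584} \approx 17435.0$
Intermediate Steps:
$O = - \frac{1}{79}$ ($O = \frac{1}{-79} = - \frac{1}{79} \approx -0.012658$)
$K = - \frac{1}{79} \approx -0.012658$
$R = \frac{17699}{7584}$ ($R = - \frac{21}{-9} - \frac{1}{79 \left(-18 - 14\right)} = \left(-21\right) \left(- \frac{1}{9}\right) - \frac{1}{79 \left(-32\right)} = \frac{7}{3} - - \frac{1}{2528} = \frac{7}{3} + \frac{1}{2528} = \frac{17699}{7584} \approx 2.3337$)
$7471 R = 7471 \cdot \frac{17699}{7584} = \frac{132229229}{7584}$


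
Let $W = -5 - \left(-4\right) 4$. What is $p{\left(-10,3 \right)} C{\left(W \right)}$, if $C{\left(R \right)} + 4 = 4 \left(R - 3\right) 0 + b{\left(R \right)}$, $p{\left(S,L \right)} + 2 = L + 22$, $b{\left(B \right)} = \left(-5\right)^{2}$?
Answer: $483$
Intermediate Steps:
$b{\left(B \right)} = 25$
$p{\left(S,L \right)} = 20 + L$ ($p{\left(S,L \right)} = -2 + \left(L + 22\right) = -2 + \left(22 + L\right) = 20 + L$)
$W = 11$ ($W = -5 - -16 = -5 + 16 = 11$)
$C{\left(R \right)} = 21$ ($C{\left(R \right)} = -4 + \left(4 \left(R - 3\right) 0 + 25\right) = -4 + \left(4 \left(-3 + R\right) 0 + 25\right) = -4 + \left(\left(-12 + 4 R\right) 0 + 25\right) = -4 + \left(0 + 25\right) = -4 + 25 = 21$)
$p{\left(-10,3 \right)} C{\left(W \right)} = \left(20 + 3\right) 21 = 23 \cdot 21 = 483$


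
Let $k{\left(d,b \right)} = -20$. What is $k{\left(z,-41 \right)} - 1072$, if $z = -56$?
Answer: $-1092$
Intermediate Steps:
$k{\left(z,-41 \right)} - 1072 = -20 - 1072 = -1092$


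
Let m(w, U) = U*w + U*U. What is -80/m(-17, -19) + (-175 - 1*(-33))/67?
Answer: -25622/11457 ≈ -2.2364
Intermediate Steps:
m(w, U) = U**2 + U*w (m(w, U) = U*w + U**2 = U**2 + U*w)
-80/m(-17, -19) + (-175 - 1*(-33))/67 = -80*(-1/(19*(-19 - 17))) + (-175 - 1*(-33))/67 = -80/((-19*(-36))) + (-175 + 33)*(1/67) = -80/684 - 142*1/67 = -80*1/684 - 142/67 = -20/171 - 142/67 = -25622/11457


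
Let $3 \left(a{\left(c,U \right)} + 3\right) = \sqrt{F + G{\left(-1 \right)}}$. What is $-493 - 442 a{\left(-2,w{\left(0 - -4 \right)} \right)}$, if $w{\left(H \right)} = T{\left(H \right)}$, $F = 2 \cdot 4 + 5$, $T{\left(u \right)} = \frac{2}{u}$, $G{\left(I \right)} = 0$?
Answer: $833 - \frac{442 \sqrt{13}}{3} \approx 301.78$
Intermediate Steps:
$F = 13$ ($F = 8 + 5 = 13$)
$w{\left(H \right)} = \frac{2}{H}$
$a{\left(c,U \right)} = -3 + \frac{\sqrt{13}}{3}$ ($a{\left(c,U \right)} = -3 + \frac{\sqrt{13 + 0}}{3} = -3 + \frac{\sqrt{13}}{3}$)
$-493 - 442 a{\left(-2,w{\left(0 - -4 \right)} \right)} = -493 - 442 \left(-3 + \frac{\sqrt{13}}{3}\right) = -493 + \left(1326 - \frac{442 \sqrt{13}}{3}\right) = 833 - \frac{442 \sqrt{13}}{3}$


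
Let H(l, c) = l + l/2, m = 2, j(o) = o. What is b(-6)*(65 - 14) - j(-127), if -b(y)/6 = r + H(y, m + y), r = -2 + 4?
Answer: 2269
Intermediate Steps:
H(l, c) = 3*l/2 (H(l, c) = l + l*(½) = l + l/2 = 3*l/2)
r = 2
b(y) = -12 - 9*y (b(y) = -6*(2 + 3*y/2) = -12 - 9*y)
b(-6)*(65 - 14) - j(-127) = (-12 - 9*(-6))*(65 - 14) - 1*(-127) = (-12 + 54)*51 + 127 = 42*51 + 127 = 2142 + 127 = 2269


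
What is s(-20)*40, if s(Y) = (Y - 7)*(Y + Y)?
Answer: 43200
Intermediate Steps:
s(Y) = 2*Y*(-7 + Y) (s(Y) = (-7 + Y)*(2*Y) = 2*Y*(-7 + Y))
s(-20)*40 = (2*(-20)*(-7 - 20))*40 = (2*(-20)*(-27))*40 = 1080*40 = 43200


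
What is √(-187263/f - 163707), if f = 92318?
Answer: I*√1395228714436302/92318 ≈ 404.61*I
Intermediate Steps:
√(-187263/f - 163707) = √(-187263/92318 - 163707) = √(-15113290089/92318) = I*√1395228714436302/92318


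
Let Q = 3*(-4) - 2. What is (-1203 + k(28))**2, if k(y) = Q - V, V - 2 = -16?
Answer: 1447209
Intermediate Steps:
V = -14 (V = 2 - 16 = -14)
Q = -14 (Q = -12 - 2 = -14)
k(y) = 0 (k(y) = -14 - 1*(-14) = -14 + 14 = 0)
(-1203 + k(28))**2 = (-1203 + 0)**2 = (-1203)**2 = 1447209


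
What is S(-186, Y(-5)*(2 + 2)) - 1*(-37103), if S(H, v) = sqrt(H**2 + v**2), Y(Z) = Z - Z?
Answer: 37289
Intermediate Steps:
Y(Z) = 0
S(-186, Y(-5)*(2 + 2)) - 1*(-37103) = sqrt((-186)**2 + (0*(2 + 2))**2) - 1*(-37103) = sqrt(34596 + (0*4)**2) + 37103 = sqrt(34596 + 0**2) + 37103 = sqrt(34596 + 0) + 37103 = sqrt(34596) + 37103 = 186 + 37103 = 37289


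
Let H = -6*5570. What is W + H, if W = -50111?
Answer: -83531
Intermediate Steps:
H = -33420
W + H = -50111 - 33420 = -83531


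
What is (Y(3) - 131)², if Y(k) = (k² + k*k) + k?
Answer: 12100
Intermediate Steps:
Y(k) = k + 2*k² (Y(k) = (k² + k²) + k = 2*k² + k = k + 2*k²)
(Y(3) - 131)² = (3*(1 + 2*3) - 131)² = (3*(1 + 6) - 131)² = (3*7 - 131)² = (21 - 131)² = (-110)² = 12100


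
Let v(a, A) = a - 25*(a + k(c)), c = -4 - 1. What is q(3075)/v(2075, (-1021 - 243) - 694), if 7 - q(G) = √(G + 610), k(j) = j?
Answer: -7/49675 + √3685/49675 ≈ 0.0010811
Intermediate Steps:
c = -5
q(G) = 7 - √(610 + G) (q(G) = 7 - √(G + 610) = 7 - √(610 + G))
v(a, A) = 125 - 24*a (v(a, A) = a - 25*(a - 5) = a - 25*(-5 + a) = a + (125 - 25*a) = 125 - 24*a)
q(3075)/v(2075, (-1021 - 243) - 694) = (7 - √(610 + 3075))/(125 - 24*2075) = (7 - √3685)/(125 - 49800) = (7 - √3685)/(-49675) = (7 - √3685)*(-1/49675) = -7/49675 + √3685/49675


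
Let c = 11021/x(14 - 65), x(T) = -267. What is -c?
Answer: 11021/267 ≈ 41.277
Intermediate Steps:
c = -11021/267 (c = 11021/(-267) = 11021*(-1/267) = -11021/267 ≈ -41.277)
-c = -1*(-11021/267) = 11021/267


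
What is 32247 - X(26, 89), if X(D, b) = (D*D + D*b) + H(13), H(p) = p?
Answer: 29244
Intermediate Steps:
X(D, b) = 13 + D**2 + D*b (X(D, b) = (D*D + D*b) + 13 = (D**2 + D*b) + 13 = 13 + D**2 + D*b)
32247 - X(26, 89) = 32247 - (13 + 26**2 + 26*89) = 32247 - (13 + 676 + 2314) = 32247 - 1*3003 = 32247 - 3003 = 29244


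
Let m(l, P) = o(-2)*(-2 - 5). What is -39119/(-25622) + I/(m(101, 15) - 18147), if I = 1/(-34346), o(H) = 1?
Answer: 12195686329209/7987879925324 ≈ 1.5268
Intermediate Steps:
m(l, P) = -7 (m(l, P) = 1*(-2 - 5) = 1*(-7) = -7)
I = -1/34346 ≈ -2.9115e-5
-39119/(-25622) + I/(m(101, 15) - 18147) = -39119/(-25622) - 1/(34346*(-7 - 18147)) = -39119*(-1/25622) - 1/34346/(-18154) = 39119/25622 - 1/34346*(-1/18154) = 39119/25622 + 1/623517284 = 12195686329209/7987879925324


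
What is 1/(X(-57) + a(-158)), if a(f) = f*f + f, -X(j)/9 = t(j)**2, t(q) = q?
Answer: -1/4435 ≈ -0.00022548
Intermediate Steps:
X(j) = -9*j**2
a(f) = f + f**2 (a(f) = f**2 + f = f + f**2)
1/(X(-57) + a(-158)) = 1/(-9*(-57)**2 - 158*(1 - 158)) = 1/(-9*3249 - 158*(-157)) = 1/(-29241 + 24806) = 1/(-4435) = -1/4435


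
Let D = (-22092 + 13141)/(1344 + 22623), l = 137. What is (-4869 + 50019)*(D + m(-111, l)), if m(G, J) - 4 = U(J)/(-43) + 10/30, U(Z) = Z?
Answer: 279117650/7989 ≈ 34938.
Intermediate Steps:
m(G, J) = 13/3 - J/43 (m(G, J) = 4 + (J/(-43) + 10/30) = 4 + (J*(-1/43) + 10*(1/30)) = 4 + (-J/43 + ⅓) = 4 + (⅓ - J/43) = 13/3 - J/43)
D = -8951/23967 ≈ -0.37347
(-4869 + 50019)*(D + m(-111, l)) = (-4869 + 50019)*(-8951/23967 + (13/3 - 1/43*137)) = 45150*(-8951/23967 + (13/3 - 137/43)) = 45150*(-8951/23967 + 148/129) = 45150*(797479/1030581) = 279117650/7989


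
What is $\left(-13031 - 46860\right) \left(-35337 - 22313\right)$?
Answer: $3452716150$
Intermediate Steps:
$\left(-13031 - 46860\right) \left(-35337 - 22313\right) = \left(-59891\right) \left(-57650\right) = 3452716150$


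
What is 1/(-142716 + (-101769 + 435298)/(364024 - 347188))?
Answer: -16836/2402433047 ≈ -7.0079e-6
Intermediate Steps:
1/(-142716 + (-101769 + 435298)/(364024 - 347188)) = 1/(-142716 + 333529/16836) = 1/(-2402433047/16836) = -16836/2402433047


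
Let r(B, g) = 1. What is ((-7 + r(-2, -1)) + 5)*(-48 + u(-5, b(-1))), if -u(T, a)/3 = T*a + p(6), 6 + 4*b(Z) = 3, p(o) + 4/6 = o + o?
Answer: 373/4 ≈ 93.250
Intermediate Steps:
p(o) = -2/3 + 2*o (p(o) = -2/3 + (o + o) = -2/3 + 2*o)
b(Z) = -3/4 (b(Z) = -3/2 + (1/4)*3 = -3/2 + 3/4 = -3/4)
u(T, a) = -34 - 3*T*a (u(T, a) = -3*(T*a + (-2/3 + 2*6)) = -3*(T*a + (-2/3 + 12)) = -3*(T*a + 34/3) = -3*(34/3 + T*a) = -34 - 3*T*a)
((-7 + r(-2, -1)) + 5)*(-48 + u(-5, b(-1))) = ((-7 + 1) + 5)*(-48 + (-34 - 3*(-5)*(-3/4))) = (-6 + 5)*(-48 + (-34 - 45/4)) = -(-48 - 181/4) = -1*(-373/4) = 373/4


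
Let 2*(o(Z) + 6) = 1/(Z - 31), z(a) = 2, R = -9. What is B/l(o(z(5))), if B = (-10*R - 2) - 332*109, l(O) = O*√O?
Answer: -2093800*I*√20242/121801 ≈ -2445.7*I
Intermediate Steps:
o(Z) = -6 + 1/(2*(-31 + Z)) (o(Z) = -6 + 1/(2*(Z - 31)) = -6 + 1/(2*(-31 + Z)))
l(O) = O^(3/2)
B = -36100 (B = (-10*(-9) - 2) - 332*109 = (90 - 2) - 36188 = 88 - 36188 = -36100)
B/l(o(z(5))) = -36100*2*√2*(29*I*√29)/(373 - 12*2)^(3/2) = -36100*2*√2*(29*I*√29)/(373 - 24)^(3/2) = -36100*58*I*√20242/121801 = -2093800*I*√20242/121801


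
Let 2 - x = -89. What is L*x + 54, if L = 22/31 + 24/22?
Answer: 74288/341 ≈ 217.85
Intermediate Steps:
x = 91 (x = 2 - 1*(-89) = 2 + 89 = 91)
L = 614/341 (L = 22*(1/31) + 24*(1/22) = 22/31 + 12/11 = 614/341 ≈ 1.8006)
L*x + 54 = (614/341)*91 + 54 = 55874/341 + 54 = 74288/341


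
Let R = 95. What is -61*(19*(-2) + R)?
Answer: -3477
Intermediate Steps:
-61*(19*(-2) + R) = -61*(19*(-2) + 95) = -61*(-38 + 95) = -61*57 = -3477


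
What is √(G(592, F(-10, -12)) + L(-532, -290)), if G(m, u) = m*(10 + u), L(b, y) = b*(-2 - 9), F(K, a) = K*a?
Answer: 2*√20703 ≈ 287.77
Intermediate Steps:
L(b, y) = -11*b (L(b, y) = b*(-11) = -11*b)
√(G(592, F(-10, -12)) + L(-532, -290)) = √(592*(10 - 10*(-12)) - 11*(-532)) = √(592*(10 + 120) + 5852) = √(592*130 + 5852) = √(76960 + 5852) = √82812 = 2*√20703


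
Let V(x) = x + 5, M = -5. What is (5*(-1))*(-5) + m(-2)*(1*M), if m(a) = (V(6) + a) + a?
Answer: -10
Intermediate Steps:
V(x) = 5 + x
m(a) = 11 + 2*a (m(a) = ((5 + 6) + a) + a = (11 + a) + a = 11 + 2*a)
(5*(-1))*(-5) + m(-2)*(1*M) = (5*(-1))*(-5) + (11 + 2*(-2))*(1*(-5)) = -5*(-5) + (11 - 4)*(-5) = 25 + 7*(-5) = 25 - 35 = -10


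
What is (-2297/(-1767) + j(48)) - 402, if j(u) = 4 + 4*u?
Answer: -361705/1767 ≈ -204.70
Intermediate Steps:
(-2297/(-1767) + j(48)) - 402 = (-2297/(-1767) + (4 + 4*48)) - 402 = (-2297*(-1/1767) + (4 + 192)) - 402 = (2297/1767 + 196) - 402 = 348629/1767 - 402 = -361705/1767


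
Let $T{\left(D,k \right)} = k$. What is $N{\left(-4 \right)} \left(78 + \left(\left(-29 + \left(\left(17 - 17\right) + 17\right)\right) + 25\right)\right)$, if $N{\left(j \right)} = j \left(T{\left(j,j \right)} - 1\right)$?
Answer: $1820$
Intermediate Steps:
$N{\left(j \right)} = j \left(-1 + j\right)$ ($N{\left(j \right)} = j \left(j - 1\right) = j \left(-1 + j\right)$)
$N{\left(-4 \right)} \left(78 + \left(\left(-29 + \left(\left(17 - 17\right) + 17\right)\right) + 25\right)\right) = - 4 \left(-1 - 4\right) \left(78 + \left(\left(-29 + \left(\left(17 - 17\right) + 17\right)\right) + 25\right)\right) = \left(-4\right) \left(-5\right) \left(78 + \left(\left(-29 + \left(0 + 17\right)\right) + 25\right)\right) = 20 \left(78 + \left(\left(-29 + 17\right) + 25\right)\right) = 20 \left(78 + \left(-12 + 25\right)\right) = 20 \left(78 + 13\right) = 20 \cdot 91 = 1820$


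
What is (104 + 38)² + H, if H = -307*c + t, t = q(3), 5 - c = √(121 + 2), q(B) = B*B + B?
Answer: 18641 + 307*√123 ≈ 22046.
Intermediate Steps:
q(B) = B + B² (q(B) = B² + B = B + B²)
c = 5 - √123 (c = 5 - √(121 + 2) = 5 - √123 ≈ -6.0905)
t = 12 (t = 3*(1 + 3) = 3*4 = 12)
H = -1523 + 307*√123 (H = -307*(5 - √123) + 12 = (-1535 + 307*√123) + 12 = -1523 + 307*√123 ≈ 1881.8)
(104 + 38)² + H = (104 + 38)² + (-1523 + 307*√123) = 142² + (-1523 + 307*√123) = 20164 + (-1523 + 307*√123) = 18641 + 307*√123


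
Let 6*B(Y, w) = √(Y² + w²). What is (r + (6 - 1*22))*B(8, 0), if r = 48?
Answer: 128/3 ≈ 42.667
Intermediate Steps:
B(Y, w) = √(Y² + w²)/6
(r + (6 - 1*22))*B(8, 0) = (48 + (6 - 1*22))*(√(8² + 0²)/6) = (48 + (6 - 22))*(√(64 + 0)/6) = (48 - 16)*(√64/6) = 32*((⅙)*8) = 32*(4/3) = 128/3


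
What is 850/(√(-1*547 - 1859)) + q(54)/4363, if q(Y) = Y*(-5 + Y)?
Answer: 2646/4363 - 425*I*√2406/1203 ≈ 0.60646 - 17.329*I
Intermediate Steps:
850/(√(-1*547 - 1859)) + q(54)/4363 = 850/(√(-1*547 - 1859)) + (54*(-5 + 54))/4363 = 850/(√(-547 - 1859)) + (54*49)*(1/4363) = 850/(√(-2406)) + 2646*(1/4363) = 850/((I*√2406)) + 2646/4363 = 850*(-I*√2406/2406) + 2646/4363 = -425*I*√2406/1203 + 2646/4363 = 2646/4363 - 425*I*√2406/1203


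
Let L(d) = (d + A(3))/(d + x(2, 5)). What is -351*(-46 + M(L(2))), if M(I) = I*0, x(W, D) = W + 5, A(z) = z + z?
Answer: 16146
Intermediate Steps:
A(z) = 2*z
x(W, D) = 5 + W
L(d) = (6 + d)/(7 + d) (L(d) = (d + 2*3)/(d + (5 + 2)) = (d + 6)/(d + 7) = (6 + d)/(7 + d))
M(I) = 0
-351*(-46 + M(L(2))) = -351*(-46 + 0) = -351*(-46) = 16146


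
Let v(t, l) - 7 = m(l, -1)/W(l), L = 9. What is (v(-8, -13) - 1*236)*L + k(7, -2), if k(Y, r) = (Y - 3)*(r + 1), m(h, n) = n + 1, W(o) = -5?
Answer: -2065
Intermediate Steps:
m(h, n) = 1 + n
k(Y, r) = (1 + r)*(-3 + Y) (k(Y, r) = (-3 + Y)*(1 + r) = (1 + r)*(-3 + Y))
v(t, l) = 7 (v(t, l) = 7 + (1 - 1)/(-5) = 7 + 0*(-⅕) = 7 + 0 = 7)
(v(-8, -13) - 1*236)*L + k(7, -2) = (7 - 1*236)*9 + (-3 + 7 - 3*(-2) + 7*(-2)) = (7 - 236)*9 + (-3 + 7 + 6 - 14) = -229*9 - 4 = -2061 - 4 = -2065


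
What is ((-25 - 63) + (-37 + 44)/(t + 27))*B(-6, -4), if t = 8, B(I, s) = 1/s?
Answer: 439/20 ≈ 21.950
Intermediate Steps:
((-25 - 63) + (-37 + 44)/(t + 27))*B(-6, -4) = ((-25 - 63) + (-37 + 44)/(8 + 27))/(-4) = (-88 + 7/35)*(-¼) = (-88 + 7*(1/35))*(-¼) = (-88 + ⅕)*(-¼) = -439/5*(-¼) = 439/20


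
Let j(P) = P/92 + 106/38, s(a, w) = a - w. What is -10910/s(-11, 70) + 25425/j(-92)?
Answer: 39500015/2754 ≈ 14343.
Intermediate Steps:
j(P) = 53/19 + P/92 (j(P) = P*(1/92) + 106*(1/38) = P/92 + 53/19 = 53/19 + P/92)
-10910/s(-11, 70) + 25425/j(-92) = -10910/(-11 - 1*70) + 25425/(53/19 + (1/92)*(-92)) = -10910/(-11 - 70) + 25425/(53/19 - 1) = -10910/(-81) + 25425/(34/19) = -10910*(-1/81) + 25425*(19/34) = 10910/81 + 483075/34 = 39500015/2754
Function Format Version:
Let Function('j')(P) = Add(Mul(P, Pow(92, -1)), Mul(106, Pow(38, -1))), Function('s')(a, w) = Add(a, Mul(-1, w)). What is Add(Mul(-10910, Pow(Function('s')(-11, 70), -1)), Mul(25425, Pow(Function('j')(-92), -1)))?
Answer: Rational(39500015, 2754) ≈ 14343.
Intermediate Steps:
Function('j')(P) = Add(Rational(53, 19), Mul(Rational(1, 92), P)) (Function('j')(P) = Add(Mul(P, Rational(1, 92)), Mul(106, Rational(1, 38))) = Add(Mul(Rational(1, 92), P), Rational(53, 19)) = Add(Rational(53, 19), Mul(Rational(1, 92), P)))
Add(Mul(-10910, Pow(Function('s')(-11, 70), -1)), Mul(25425, Pow(Function('j')(-92), -1))) = Add(Mul(-10910, Pow(Add(-11, Mul(-1, 70)), -1)), Mul(25425, Pow(Add(Rational(53, 19), Mul(Rational(1, 92), -92)), -1))) = Add(Mul(-10910, Pow(Add(-11, -70), -1)), Mul(25425, Pow(Add(Rational(53, 19), -1), -1))) = Add(Mul(-10910, Pow(-81, -1)), Mul(25425, Pow(Rational(34, 19), -1))) = Add(Mul(-10910, Rational(-1, 81)), Mul(25425, Rational(19, 34))) = Add(Rational(10910, 81), Rational(483075, 34)) = Rational(39500015, 2754)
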